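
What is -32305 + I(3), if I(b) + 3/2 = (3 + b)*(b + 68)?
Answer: -63761/2 ≈ -31881.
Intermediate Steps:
I(b) = -3/2 + (3 + b)*(68 + b) (I(b) = -3/2 + (3 + b)*(b + 68) = -3/2 + (3 + b)*(68 + b))
-32305 + I(3) = -32305 + (405/2 + 3² + 71*3) = -32305 + (405/2 + 9 + 213) = -32305 + 849/2 = -63761/2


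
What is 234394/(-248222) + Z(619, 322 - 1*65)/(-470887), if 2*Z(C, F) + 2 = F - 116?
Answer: -110390338907/116884512914 ≈ -0.94444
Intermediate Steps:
Z(C, F) = -59 + F/2 (Z(C, F) = -1 + (F - 116)/2 = -1 + (-116 + F)/2 = -1 + (-58 + F/2) = -59 + F/2)
234394/(-248222) + Z(619, 322 - 1*65)/(-470887) = 234394/(-248222) + (-59 + (322 - 1*65)/2)/(-470887) = 234394*(-1/248222) + (-59 + (322 - 65)/2)*(-1/470887) = -117197/124111 + (-59 + (½)*257)*(-1/470887) = -117197/124111 + (-59 + 257/2)*(-1/470887) = -117197/124111 + (139/2)*(-1/470887) = -117197/124111 - 139/941774 = -110390338907/116884512914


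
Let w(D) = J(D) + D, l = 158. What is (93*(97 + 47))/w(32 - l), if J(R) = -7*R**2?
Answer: -744/6181 ≈ -0.12037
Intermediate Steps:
w(D) = D - 7*D**2 (w(D) = -7*D**2 + D = D - 7*D**2)
(93*(97 + 47))/w(32 - l) = (93*(97 + 47))/(((32 - 1*158)*(1 - 7*(32 - 1*158)))) = (93*144)/(((32 - 158)*(1 - 7*(32 - 158)))) = 13392/((-126*(1 - 7*(-126)))) = 13392/((-126*(1 + 882))) = 13392/((-126*883)) = 13392/(-111258) = 13392*(-1/111258) = -744/6181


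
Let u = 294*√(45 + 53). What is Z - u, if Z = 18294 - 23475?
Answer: -5181 - 2058*√2 ≈ -8091.5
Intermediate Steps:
u = 2058*√2 (u = 294*√98 = 294*(7*√2) = 2058*√2 ≈ 2910.5)
Z = -5181
Z - u = -5181 - 2058*√2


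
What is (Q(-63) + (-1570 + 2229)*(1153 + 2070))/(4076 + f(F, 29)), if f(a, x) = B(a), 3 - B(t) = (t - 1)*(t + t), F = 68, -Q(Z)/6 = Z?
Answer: -2124335/5033 ≈ -422.08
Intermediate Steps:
Q(Z) = -6*Z
B(t) = 3 - 2*t*(-1 + t) (B(t) = 3 - (t - 1)*(t + t) = 3 - (-1 + t)*2*t = 3 - 2*t*(-1 + t))
f(a, x) = 3 - 2*a² + 2*a
(Q(-63) + (-1570 + 2229)*(1153 + 2070))/(4076 + f(F, 29)) = (-6*(-63) + (-1570 + 2229)*(1153 + 2070))/(4076 + (3 - 2*68² + 2*68)) = (378 + 659*3223)/(4076 + (3 - 2*4624 + 136)) = (378 + 2123957)/(4076 + (3 - 9248 + 136)) = 2124335/(4076 - 9109) = 2124335/(-5033) = 2124335*(-1/5033) = -2124335/5033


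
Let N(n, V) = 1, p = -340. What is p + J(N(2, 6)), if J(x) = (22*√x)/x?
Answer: -318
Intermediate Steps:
J(x) = 22/√x
p + J(N(2, 6)) = -340 + 22/√1 = -340 + 22*1 = -340 + 22 = -318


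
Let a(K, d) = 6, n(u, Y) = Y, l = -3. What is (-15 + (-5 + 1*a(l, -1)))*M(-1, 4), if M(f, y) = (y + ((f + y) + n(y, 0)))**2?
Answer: -686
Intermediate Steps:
M(f, y) = (f + 2*y)**2 (M(f, y) = (y + ((f + y) + 0))**2 = (y + (f + y))**2 = (f + 2*y)**2)
(-15 + (-5 + 1*a(l, -1)))*M(-1, 4) = (-15 + (-5 + 1*6))*(-1 + 2*4)**2 = (-15 + (-5 + 6))*(-1 + 8)**2 = (-15 + 1)*7**2 = -14*49 = -686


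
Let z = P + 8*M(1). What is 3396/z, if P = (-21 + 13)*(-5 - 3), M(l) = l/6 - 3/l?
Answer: 2547/31 ≈ 82.161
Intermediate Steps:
M(l) = -3/l + l/6 (M(l) = l*(1/6) - 3/l = l/6 - 3/l = -3/l + l/6)
P = 64 (P = -8*(-8) = 64)
z = 124/3 (z = 64 + 8*(-3/1 + (1/6)*1) = 64 + 8*(-3*1 + 1/6) = 64 + 8*(-3 + 1/6) = 64 + 8*(-17/6) = 64 - 68/3 = 124/3 ≈ 41.333)
3396/z = 3396/(124/3) = 3396*(3/124) = 2547/31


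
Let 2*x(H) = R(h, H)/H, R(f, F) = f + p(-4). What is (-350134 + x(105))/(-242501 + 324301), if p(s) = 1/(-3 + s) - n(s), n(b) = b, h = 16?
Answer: -514696841/120246000 ≈ -4.2804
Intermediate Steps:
p(s) = 1/(-3 + s) - s
R(f, F) = 27/7 + f (R(f, F) = f + (1 - 1*(-4)² + 3*(-4))/(-3 - 4) = f + (1 - 1*16 - 12)/(-7) = f - (1 - 16 - 12)/7 = f - ⅐*(-27) = f + 27/7 = 27/7 + f)
x(H) = 139/(14*H) (x(H) = ((27/7 + 16)/H)/2 = (139/(7*H))/2 = 139/(14*H))
(-350134 + x(105))/(-242501 + 324301) = (-350134 + (139/14)/105)/(-242501 + 324301) = (-350134 + (139/14)*(1/105))/81800 = (-350134 + 139/1470)*(1/81800) = -514696841/1470*1/81800 = -514696841/120246000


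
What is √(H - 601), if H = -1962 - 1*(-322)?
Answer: 3*I*√249 ≈ 47.339*I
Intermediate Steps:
H = -1640 (H = -1962 + 322 = -1640)
√(H - 601) = √(-1640 - 601) = √(-2241) = 3*I*√249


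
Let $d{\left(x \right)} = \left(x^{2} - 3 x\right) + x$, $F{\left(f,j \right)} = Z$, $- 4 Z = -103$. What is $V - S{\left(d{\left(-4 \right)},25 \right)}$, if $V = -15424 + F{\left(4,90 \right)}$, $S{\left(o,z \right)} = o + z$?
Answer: $- \frac{61789}{4} \approx -15447.0$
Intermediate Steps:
$Z = \frac{103}{4}$ ($Z = \left(- \frac{1}{4}\right) \left(-103\right) = \frac{103}{4} \approx 25.75$)
$F{\left(f,j \right)} = \frac{103}{4}$
$d{\left(x \right)} = x^{2} - 2 x$
$V = - \frac{61593}{4}$ ($V = -15424 + \frac{103}{4} = - \frac{61593}{4} \approx -15398.0$)
$V - S{\left(d{\left(-4 \right)},25 \right)} = - \frac{61593}{4} - \left(- 4 \left(-2 - 4\right) + 25\right) = - \frac{61593}{4} - \left(\left(-4\right) \left(-6\right) + 25\right) = - \frac{61593}{4} - \left(24 + 25\right) = - \frac{61593}{4} - 49 = - \frac{61789}{4}$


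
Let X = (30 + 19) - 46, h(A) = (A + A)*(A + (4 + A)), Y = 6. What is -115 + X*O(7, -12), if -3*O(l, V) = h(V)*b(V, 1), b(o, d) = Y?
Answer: -2995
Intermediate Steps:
b(o, d) = 6
h(A) = 2*A*(4 + 2*A) (h(A) = (2*A)*(4 + 2*A) = 2*A*(4 + 2*A))
O(l, V) = -8*V*(2 + V) (O(l, V) = -4*V*(2 + V)*6/3 = -8*V*(2 + V))
X = 3 (X = 49 - 46 = 3)
-115 + X*O(7, -12) = -115 + 3*(-8*(-12)*(2 - 12)) = -115 + 3*(-8*(-12)*(-10)) = -115 + 3*(-960) = -115 - 2880 = -2995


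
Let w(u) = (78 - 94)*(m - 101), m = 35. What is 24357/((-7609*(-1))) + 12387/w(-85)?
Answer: 39991225/2678368 ≈ 14.931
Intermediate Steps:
w(u) = 1056 (w(u) = (78 - 94)*(35 - 101) = -16*(-66) = 1056)
24357/((-7609*(-1))) + 12387/w(-85) = 24357/((-7609*(-1))) + 12387/1056 = 24357/7609 + 12387*(1/1056) = 24357*(1/7609) + 4129/352 = 24357/7609 + 4129/352 = 39991225/2678368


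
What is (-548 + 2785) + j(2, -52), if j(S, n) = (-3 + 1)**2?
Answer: 2241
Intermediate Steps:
j(S, n) = 4 (j(S, n) = (-2)**2 = 4)
(-548 + 2785) + j(2, -52) = (-548 + 2785) + 4 = 2237 + 4 = 2241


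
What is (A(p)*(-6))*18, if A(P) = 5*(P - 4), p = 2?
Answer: 1080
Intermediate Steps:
A(P) = -20 + 5*P (A(P) = 5*(-4 + P) = -20 + 5*P)
(A(p)*(-6))*18 = ((-20 + 5*2)*(-6))*18 = ((-20 + 10)*(-6))*18 = -10*(-6)*18 = 60*18 = 1080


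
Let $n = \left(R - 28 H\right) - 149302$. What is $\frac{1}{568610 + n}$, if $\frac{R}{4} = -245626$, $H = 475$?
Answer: $- \frac{1}{576496} \approx -1.7346 \cdot 10^{-6}$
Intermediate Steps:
$R = -982504$ ($R = 4 \left(-245626\right) = -982504$)
$n = -1145106$ ($n = \left(-982504 - 13300\right) - 149302 = -995804 - 149302 = -1145106$)
$\frac{1}{568610 + n} = \frac{1}{568610 - 1145106} = \frac{1}{-576496} = - \frac{1}{576496}$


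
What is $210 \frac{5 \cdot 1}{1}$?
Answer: $1050$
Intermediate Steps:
$210 \frac{5 \cdot 1}{1} = 210 \cdot 5 \cdot 1 = 210 \cdot 5 = 1050$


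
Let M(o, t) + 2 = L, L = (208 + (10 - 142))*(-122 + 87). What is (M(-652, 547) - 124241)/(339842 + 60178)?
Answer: -42301/133340 ≈ -0.31724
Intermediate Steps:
L = -2660 (L = (208 - 132)*(-35) = 76*(-35) = -2660)
M(o, t) = -2662 (M(o, t) = -2 - 2660 = -2662)
(M(-652, 547) - 124241)/(339842 + 60178) = (-2662 - 124241)/(339842 + 60178) = -126903/400020 = -126903*1/400020 = -42301/133340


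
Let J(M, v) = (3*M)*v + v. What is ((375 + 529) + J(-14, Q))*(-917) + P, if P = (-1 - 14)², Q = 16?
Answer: -227191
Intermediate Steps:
J(M, v) = v + 3*M*v (J(M, v) = 3*M*v + v = v + 3*M*v)
P = 225 (P = (-15)² = 225)
((375 + 529) + J(-14, Q))*(-917) + P = ((375 + 529) + 16*(1 + 3*(-14)))*(-917) + 225 = (904 + 16*(1 - 42))*(-917) + 225 = (904 + 16*(-41))*(-917) + 225 = (904 - 656)*(-917) + 225 = 248*(-917) + 225 = -227416 + 225 = -227191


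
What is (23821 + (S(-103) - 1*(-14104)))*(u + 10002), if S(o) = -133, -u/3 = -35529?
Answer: 4406131488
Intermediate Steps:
u = 106587 (u = -3*(-35529) = 106587)
(23821 + (S(-103) - 1*(-14104)))*(u + 10002) = (23821 + (-133 - 1*(-14104)))*(106587 + 10002) = (23821 + (-133 + 14104))*116589 = (23821 + 13971)*116589 = 37792*116589 = 4406131488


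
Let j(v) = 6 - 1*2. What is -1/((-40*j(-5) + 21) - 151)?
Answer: 1/290 ≈ 0.0034483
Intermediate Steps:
j(v) = 4 (j(v) = 6 - 2 = 4)
-1/((-40*j(-5) + 21) - 151) = -1/((-40*4 + 21) - 151) = -1/((-160 + 21) - 151) = -1/(-139 - 151) = -1/(-290) = -1*(-1/290) = 1/290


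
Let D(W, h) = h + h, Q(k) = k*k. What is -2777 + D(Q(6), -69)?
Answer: -2915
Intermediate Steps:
Q(k) = k²
D(W, h) = 2*h
-2777 + D(Q(6), -69) = -2777 + 2*(-69) = -2777 - 138 = -2915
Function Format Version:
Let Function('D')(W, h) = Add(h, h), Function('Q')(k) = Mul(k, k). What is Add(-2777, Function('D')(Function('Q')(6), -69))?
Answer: -2915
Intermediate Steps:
Function('Q')(k) = Pow(k, 2)
Function('D')(W, h) = Mul(2, h)
Add(-2777, Function('D')(Function('Q')(6), -69)) = Add(-2777, Mul(2, -69)) = Add(-2777, -138) = -2915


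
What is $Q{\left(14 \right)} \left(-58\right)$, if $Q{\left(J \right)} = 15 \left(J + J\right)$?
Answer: $-24360$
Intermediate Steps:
$Q{\left(J \right)} = 30 J$ ($Q{\left(J \right)} = 15 \cdot 2 J = 30 J$)
$Q{\left(14 \right)} \left(-58\right) = 30 \cdot 14 \left(-58\right) = 420 \left(-58\right) = -24360$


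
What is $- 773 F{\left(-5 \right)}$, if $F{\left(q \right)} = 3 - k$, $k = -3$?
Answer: $-4638$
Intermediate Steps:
$F{\left(q \right)} = 6$ ($F{\left(q \right)} = 3 - -3 = 3 + 3 = 6$)
$- 773 F{\left(-5 \right)} = \left(-773\right) 6 = -4638$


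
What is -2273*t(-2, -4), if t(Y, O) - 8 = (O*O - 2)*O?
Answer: 109104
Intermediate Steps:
t(Y, O) = 8 + O*(-2 + O**2) (t(Y, O) = 8 + (O*O - 2)*O = 8 + (O**2 - 2)*O = 8 + (-2 + O**2)*O = 8 + O*(-2 + O**2))
-2273*t(-2, -4) = -2273*(8 + (-4)**3 - 2*(-4)) = -2273*(8 - 64 + 8) = -2273*(-48) = 109104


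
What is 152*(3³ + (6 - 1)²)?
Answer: 7904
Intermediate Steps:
152*(3³ + (6 - 1)²) = 152*(27 + 5²) = 152*(27 + 25) = 152*52 = 7904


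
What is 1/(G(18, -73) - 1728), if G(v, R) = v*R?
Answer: -1/3042 ≈ -0.00032873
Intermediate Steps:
G(v, R) = R*v
1/(G(18, -73) - 1728) = 1/(-73*18 - 1728) = 1/(-1314 - 1728) = 1/(-3042) = -1/3042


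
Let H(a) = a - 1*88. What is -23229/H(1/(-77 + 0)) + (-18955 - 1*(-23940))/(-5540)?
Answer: 219449855/834324 ≈ 263.03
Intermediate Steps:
H(a) = -88 + a (H(a) = a - 88 = -88 + a)
-23229/H(1/(-77 + 0)) + (-18955 - 1*(-23940))/(-5540) = -23229/(-88 + 1/(-77 + 0)) + (-18955 - 1*(-23940))/(-5540) = -23229/(-88 + 1/(-77)) + (-18955 + 23940)*(-1/5540) = -23229/(-88 - 1/77) + 4985*(-1/5540) = -23229/(-6777/77) - 997/1108 = -23229*(-77/6777) - 997/1108 = 198737/753 - 997/1108 = 219449855/834324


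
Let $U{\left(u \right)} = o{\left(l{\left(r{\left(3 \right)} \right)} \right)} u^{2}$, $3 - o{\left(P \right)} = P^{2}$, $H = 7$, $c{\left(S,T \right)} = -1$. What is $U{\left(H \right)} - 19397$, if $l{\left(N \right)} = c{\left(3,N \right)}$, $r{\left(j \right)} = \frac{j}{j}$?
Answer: $-19299$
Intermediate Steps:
$r{\left(j \right)} = 1$
$l{\left(N \right)} = -1$
$o{\left(P \right)} = 3 - P^{2}$
$U{\left(u \right)} = 2 u^{2}$ ($U{\left(u \right)} = \left(3 - \left(-1\right)^{2}\right) u^{2} = \left(3 - 1\right) u^{2} = 2 u^{2}$)
$U{\left(H \right)} - 19397 = 2 \cdot 7^{2} - 19397 = 2 \cdot 49 - 19397 = 98 - 19397 = -19299$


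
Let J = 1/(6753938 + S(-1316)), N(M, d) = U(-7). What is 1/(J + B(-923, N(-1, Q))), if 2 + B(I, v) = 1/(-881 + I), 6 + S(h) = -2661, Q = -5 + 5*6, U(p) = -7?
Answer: -12179292884/24365335235 ≈ -0.49986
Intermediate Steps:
Q = 25 (Q = -5 + 30 = 25)
N(M, d) = -7
S(h) = -2667 (S(h) = -6 - 2661 = -2667)
B(I, v) = -2 + 1/(-881 + I)
J = 1/6751271 (J = 1/(6753938 - 2667) = 1/6751271 ≈ 1.4812e-7)
1/(J + B(-923, N(-1, Q))) = 1/(1/6751271 + (1763 - 2*(-923))/(-881 - 923)) = 1/(1/6751271 + (1763 + 1846)/(-1804)) = 1/(1/6751271 - 1/1804*3609) = 1/(1/6751271 - 3609/1804) = 1/(-24365335235/12179292884) = -12179292884/24365335235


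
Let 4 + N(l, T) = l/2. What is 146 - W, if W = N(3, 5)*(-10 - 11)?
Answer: 187/2 ≈ 93.500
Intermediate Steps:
N(l, T) = -4 + l/2
W = 105/2 (W = (-4 + (1/2)*3)*(-10 - 11) = (-4 + 3/2)*(-21) = -5/2*(-21) = 105/2 ≈ 52.500)
146 - W = 146 - 1*105/2 = 146 - 105/2 = 187/2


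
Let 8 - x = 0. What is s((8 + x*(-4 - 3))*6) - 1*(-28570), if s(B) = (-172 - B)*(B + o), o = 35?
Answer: -778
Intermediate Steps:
x = 8 (x = 8 - 1*0 = 8 + 0 = 8)
s(B) = (-172 - B)*(35 + B) (s(B) = (-172 - B)*(B + 35) = (-172 - B)*(35 + B))
s((8 + x*(-4 - 3))*6) - 1*(-28570) = (-6020 - ((8 + 8*(-4 - 3))*6)² - 207*(8 + 8*(-4 - 3))*6) - 1*(-28570) = (-6020 - ((8 + 8*(-7))*6)² - 207*(8 + 8*(-7))*6) + 28570 = (-6020 - ((8 - 56)*6)² - 207*(8 - 56)*6) + 28570 = (-6020 - (-48*6)² - (-9936)*6) + 28570 = (-6020 - 1*(-288)² - 207*(-288)) + 28570 = (-6020 - 1*82944 + 59616) + 28570 = (-6020 - 82944 + 59616) + 28570 = -29348 + 28570 = -778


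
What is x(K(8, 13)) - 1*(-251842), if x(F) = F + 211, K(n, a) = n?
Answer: 252061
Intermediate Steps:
x(F) = 211 + F
x(K(8, 13)) - 1*(-251842) = (211 + 8) - 1*(-251842) = 219 + 251842 = 252061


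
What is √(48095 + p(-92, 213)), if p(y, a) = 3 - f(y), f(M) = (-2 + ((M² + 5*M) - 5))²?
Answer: I*√63903911 ≈ 7994.0*I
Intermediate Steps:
f(M) = (-7 + M² + 5*M)² (f(M) = (-2 + (-5 + M² + 5*M))² = (-7 + M² + 5*M)²)
p(y, a) = 3 - (-7 + y² + 5*y)²
√(48095 + p(-92, 213)) = √(48095 + (3 - (-7 + (-92)² + 5*(-92))²)) = √(48095 + (3 - (-7 + 8464 - 460)²)) = √(48095 + (3 - 1*7997²)) = √(48095 + (3 - 1*63952009)) = √(48095 + (3 - 63952009)) = √(48095 - 63952006) = √(-63903911) = I*√63903911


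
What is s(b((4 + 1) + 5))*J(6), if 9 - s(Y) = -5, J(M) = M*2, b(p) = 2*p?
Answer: 168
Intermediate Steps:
J(M) = 2*M
s(Y) = 14 (s(Y) = 9 - 1*(-5) = 9 + 5 = 14)
s(b((4 + 1) + 5))*J(6) = 14*(2*6) = 14*12 = 168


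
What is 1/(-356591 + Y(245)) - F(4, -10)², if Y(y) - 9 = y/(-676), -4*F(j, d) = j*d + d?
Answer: -150656050829/964198708 ≈ -156.25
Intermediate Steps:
F(j, d) = -d/4 - d*j/4 (F(j, d) = -(j*d + d)/4 = -(d*j + d)/4 = -(d + d*j)/4 = -d/4 - d*j/4)
Y(y) = 9 - y/676 (Y(y) = 9 + y/(-676) = 9 + y*(-1/676) = 9 - y/676)
1/(-356591 + Y(245)) - F(4, -10)² = 1/(-356591 + (9 - 1/676*245)) - (-¼*(-10)*(1 + 4))² = 1/(-356591 + (9 - 245/676)) - (-¼*(-10)*5)² = 1/(-356591 + 5839/676) - (25/2)² = 1/(-241049677/676) - 1*625/4 = -676/241049677 - 625/4 = -150656050829/964198708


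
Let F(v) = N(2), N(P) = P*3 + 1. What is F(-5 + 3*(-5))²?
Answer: 49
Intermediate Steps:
N(P) = 1 + 3*P (N(P) = 3*P + 1 = 1 + 3*P)
F(v) = 7 (F(v) = 1 + 3*2 = 1 + 6 = 7)
F(-5 + 3*(-5))² = 7² = 49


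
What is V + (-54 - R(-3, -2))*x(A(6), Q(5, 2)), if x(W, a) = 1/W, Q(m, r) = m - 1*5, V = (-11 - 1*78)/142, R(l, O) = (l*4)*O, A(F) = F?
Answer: -1935/142 ≈ -13.627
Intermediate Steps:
R(l, O) = 4*O*l (R(l, O) = (4*l)*O = 4*O*l)
V = -89/142 (V = (-11 - 78)*(1/142) = -89*1/142 = -89/142 ≈ -0.62676)
Q(m, r) = -5 + m (Q(m, r) = m - 5 = -5 + m)
V + (-54 - R(-3, -2))*x(A(6), Q(5, 2)) = -89/142 + (-54 - 4*(-2)*(-3))/6 = -89/142 + (-54 - 1*24)*(⅙) = -89/142 + (-54 - 24)*(⅙) = -89/142 - 78*⅙ = -89/142 - 13 = -1935/142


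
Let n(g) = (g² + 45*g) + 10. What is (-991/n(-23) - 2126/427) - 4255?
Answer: -901806299/211792 ≈ -4258.0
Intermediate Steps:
n(g) = 10 + g² + 45*g
(-991/n(-23) - 2126/427) - 4255 = (-991/(10 + (-23)² + 45*(-23)) - 2126/427) - 4255 = (-991/(10 + 529 - 1035) - 2126*1/427) - 4255 = (-991/(-496) - 2126/427) - 4255 = (-991*(-1/496) - 2126/427) - 4255 = (991/496 - 2126/427) - 4255 = -631339/211792 - 4255 = -901806299/211792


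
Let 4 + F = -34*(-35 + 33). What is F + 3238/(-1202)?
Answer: 36845/601 ≈ 61.306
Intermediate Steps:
F = 64 (F = -4 - 34*(-35 + 33) = -4 - 34*(-2) = -4 + 68 = 64)
F + 3238/(-1202) = 64 + 3238/(-1202) = 64 + 3238*(-1/1202) = 64 - 1619/601 = 36845/601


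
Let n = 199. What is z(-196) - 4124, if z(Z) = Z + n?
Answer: -4121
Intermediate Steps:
z(Z) = 199 + Z (z(Z) = Z + 199 = 199 + Z)
z(-196) - 4124 = (199 - 196) - 4124 = 3 - 4124 = -4121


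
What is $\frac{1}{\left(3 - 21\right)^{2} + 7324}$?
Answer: $\frac{1}{7648} \approx 0.00013075$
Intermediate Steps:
$\frac{1}{\left(3 - 21\right)^{2} + 7324} = \frac{1}{\left(-18\right)^{2} + 7324} = \frac{1}{324 + 7324} = \frac{1}{7648}$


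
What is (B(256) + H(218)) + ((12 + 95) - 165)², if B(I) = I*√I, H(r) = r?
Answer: 7678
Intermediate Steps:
B(I) = I^(3/2)
(B(256) + H(218)) + ((12 + 95) - 165)² = (256^(3/2) + 218) + ((12 + 95) - 165)² = (4096 + 218) + (107 - 165)² = 4314 + (-58)² = 4314 + 3364 = 7678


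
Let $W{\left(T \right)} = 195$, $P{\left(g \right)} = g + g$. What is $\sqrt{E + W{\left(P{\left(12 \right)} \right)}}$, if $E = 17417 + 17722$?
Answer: $3 \sqrt{3926} \approx 187.97$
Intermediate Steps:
$P{\left(g \right)} = 2 g$
$E = 35139$
$\sqrt{E + W{\left(P{\left(12 \right)} \right)}} = \sqrt{35139 + 195} = \sqrt{35334} = 3 \sqrt{3926}$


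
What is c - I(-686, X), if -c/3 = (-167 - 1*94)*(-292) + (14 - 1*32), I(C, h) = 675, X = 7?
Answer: -229257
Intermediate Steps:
c = -228582 (c = -3*((-167 - 1*94)*(-292) + (14 - 1*32)) = -3*((-167 - 94)*(-292) + (14 - 32)) = -3*(-261*(-292) - 18) = -3*(76212 - 18) = -3*76194 = -228582)
c - I(-686, X) = -228582 - 1*675 = -228582 - 675 = -229257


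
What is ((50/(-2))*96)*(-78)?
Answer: 187200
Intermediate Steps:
((50/(-2))*96)*(-78) = ((50*(-½))*96)*(-78) = -25*96*(-78) = -2400*(-78) = 187200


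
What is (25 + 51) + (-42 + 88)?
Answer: 122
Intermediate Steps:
(25 + 51) + (-42 + 88) = 76 + 46 = 122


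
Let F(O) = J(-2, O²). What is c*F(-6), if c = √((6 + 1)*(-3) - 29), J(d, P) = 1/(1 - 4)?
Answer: -5*I*√2/3 ≈ -2.357*I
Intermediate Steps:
J(d, P) = -⅓ (J(d, P) = 1/(-3) = -⅓)
F(O) = -⅓
c = 5*I*√2 (c = √(7*(-3) - 29) = √(-21 - 29) = √(-50) = 5*I*√2 ≈ 7.0711*I)
c*F(-6) = (5*I*√2)*(-⅓) = -5*I*√2/3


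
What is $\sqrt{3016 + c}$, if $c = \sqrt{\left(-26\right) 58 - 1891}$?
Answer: $\sqrt{3016 + i \sqrt{3399}} \approx 54.921 + 0.5308 i$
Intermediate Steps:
$c = i \sqrt{3399}$ ($c = \sqrt{-1508 - 1891} = \sqrt{-3399} = i \sqrt{3399} \approx 58.301 i$)
$\sqrt{3016 + c} = \sqrt{3016 + i \sqrt{3399}}$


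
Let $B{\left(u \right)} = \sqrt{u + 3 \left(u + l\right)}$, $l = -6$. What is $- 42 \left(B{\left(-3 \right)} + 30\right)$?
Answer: $-1260 - 42 i \sqrt{30} \approx -1260.0 - 230.04 i$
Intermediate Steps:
$B{\left(u \right)} = \sqrt{-18 + 4 u}$ ($B{\left(u \right)} = \sqrt{u + 3 \left(u - 6\right)} = \sqrt{u + 3 \left(-6 + u\right)} = \sqrt{u + \left(-18 + 3 u\right)} = \sqrt{-18 + 4 u}$)
$- 42 \left(B{\left(-3 \right)} + 30\right) = - 42 \left(\sqrt{-18 + 4 \left(-3\right)} + 30\right) = - 42 \left(\sqrt{-18 - 12} + 30\right) = - 42 \left(\sqrt{-30} + 30\right) = - 42 \left(i \sqrt{30} + 30\right) = - 42 \left(30 + i \sqrt{30}\right) = -1260 - 42 i \sqrt{30}$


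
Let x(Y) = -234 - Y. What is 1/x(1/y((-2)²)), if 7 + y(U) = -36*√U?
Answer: -79/18485 ≈ -0.0042737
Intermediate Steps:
y(U) = -7 - 36*√U
1/x(1/y((-2)²)) = 1/(-234 - 1/(-7 - 36*√((-2)²))) = 1/(-234 - 1/(-7 - 36*√4)) = 1/(-234 - 1/(-7 - 36*2)) = 1/(-234 - 1/(-7 - 72)) = 1/(-234 - 1/(-79)) = 1/(-234 - 1*(-1/79)) = 1/(-234 + 1/79) = 1/(-18485/79) = -79/18485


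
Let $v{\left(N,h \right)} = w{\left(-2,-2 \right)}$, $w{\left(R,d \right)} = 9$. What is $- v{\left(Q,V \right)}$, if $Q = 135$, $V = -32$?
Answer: $-9$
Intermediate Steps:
$v{\left(N,h \right)} = 9$
$- v{\left(Q,V \right)} = \left(-1\right) 9 = -9$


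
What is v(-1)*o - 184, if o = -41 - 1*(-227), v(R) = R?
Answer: -370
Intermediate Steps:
o = 186 (o = -41 + 227 = 186)
v(-1)*o - 184 = -1*186 - 184 = -186 - 184 = -370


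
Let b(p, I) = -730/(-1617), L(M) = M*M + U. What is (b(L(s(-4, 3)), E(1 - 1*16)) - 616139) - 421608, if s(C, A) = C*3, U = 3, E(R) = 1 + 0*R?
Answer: -1678036169/1617 ≈ -1.0377e+6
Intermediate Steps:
E(R) = 1 (E(R) = 1 + 0 = 1)
s(C, A) = 3*C
L(M) = 3 + M² (L(M) = M*M + 3 = M² + 3 = 3 + M²)
b(p, I) = 730/1617 (b(p, I) = -730*(-1/1617) = 730/1617)
(b(L(s(-4, 3)), E(1 - 1*16)) - 616139) - 421608 = (730/1617 - 616139) - 421608 = -996296033/1617 - 421608 = -1678036169/1617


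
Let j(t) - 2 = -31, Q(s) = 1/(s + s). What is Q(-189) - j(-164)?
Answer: 10961/378 ≈ 28.997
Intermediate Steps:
Q(s) = 1/(2*s)
j(t) = -29 (j(t) = 2 - 31 = -29)
Q(-189) - j(-164) = (½)/(-189) - 1*(-29) = (½)*(-1/189) + 29 = -1/378 + 29 = 10961/378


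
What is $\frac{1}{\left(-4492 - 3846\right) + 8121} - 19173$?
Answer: $- \frac{4160542}{217} \approx -19173.0$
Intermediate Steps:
$\frac{1}{\left(-4492 - 3846\right) + 8121} - 19173 = \frac{1}{-8338 + 8121} - 19173 = \frac{1}{-217} - 19173 = - \frac{1}{217} - 19173 = - \frac{4160542}{217}$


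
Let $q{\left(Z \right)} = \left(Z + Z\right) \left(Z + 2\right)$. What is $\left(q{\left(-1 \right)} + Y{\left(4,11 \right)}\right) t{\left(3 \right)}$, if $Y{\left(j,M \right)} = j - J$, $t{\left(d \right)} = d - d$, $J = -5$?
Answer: $0$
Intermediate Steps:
$t{\left(d \right)} = 0$
$q{\left(Z \right)} = 2 Z \left(2 + Z\right)$
$Y{\left(j,M \right)} = 5 + j$ ($Y{\left(j,M \right)} = j - -5 = j + 5 = 5 + j$)
$\left(q{\left(-1 \right)} + Y{\left(4,11 \right)}\right) t{\left(3 \right)} = \left(2 \left(-1\right) \left(2 - 1\right) + \left(5 + 4\right)\right) 0 = \left(2 \left(-1\right) 1 + 9\right) 0 = \left(-2 + 9\right) 0 = 7 \cdot 0 = 0$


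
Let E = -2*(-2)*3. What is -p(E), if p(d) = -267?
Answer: 267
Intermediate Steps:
E = 12 (E = 4*3 = 12)
-p(E) = -1*(-267) = 267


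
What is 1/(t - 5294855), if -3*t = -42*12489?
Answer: -1/5120009 ≈ -1.9531e-7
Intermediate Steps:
t = 174846 (t = -(-14)*12489 = -⅓*(-524538) = 174846)
1/(t - 5294855) = 1/(174846 - 5294855) = 1/(-5120009) = -1/5120009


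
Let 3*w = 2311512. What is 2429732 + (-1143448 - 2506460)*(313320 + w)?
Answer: -3955855458460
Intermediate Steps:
w = 770504 (w = (⅓)*2311512 = 770504)
2429732 + (-1143448 - 2506460)*(313320 + w) = 2429732 + (-1143448 - 2506460)*(313320 + 770504) = 2429732 - 3649908*1083824 = 2429732 - 3955857888192 = -3955855458460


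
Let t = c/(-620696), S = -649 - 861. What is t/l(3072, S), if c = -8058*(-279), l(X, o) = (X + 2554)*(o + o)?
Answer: 1124091/5272973900960 ≈ 2.1318e-7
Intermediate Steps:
S = -1510
l(X, o) = 2*o*(2554 + X) (l(X, o) = (2554 + X)*(2*o) = 2*o*(2554 + X))
c = 2248182
t = -1124091/310348 (t = 2248182/(-620696) = 2248182*(-1/620696) = -1124091/310348 ≈ -3.6220)
t/l(3072, S) = -1124091*(-1/(3020*(2554 + 3072)))/310348 = -1124091/(310348*(2*(-1510)*5626)) = -1124091/310348/(-16990520) = -1124091/310348*(-1/16990520) = 1124091/5272973900960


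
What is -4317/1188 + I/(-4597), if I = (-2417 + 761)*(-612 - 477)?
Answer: -720755147/1820412 ≈ -395.93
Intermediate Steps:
I = 1803384 (I = -1656*(-1089) = 1803384)
-4317/1188 + I/(-4597) = -4317/1188 + 1803384/(-4597) = -4317*1/1188 + 1803384*(-1/4597) = -1439/396 - 1803384/4597 = -720755147/1820412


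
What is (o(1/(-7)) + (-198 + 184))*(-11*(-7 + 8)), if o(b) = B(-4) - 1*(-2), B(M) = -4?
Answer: 176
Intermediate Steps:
o(b) = -2 (o(b) = -4 - 1*(-2) = -4 + 2 = -2)
(o(1/(-7)) + (-198 + 184))*(-11*(-7 + 8)) = (-2 + (-198 + 184))*(-11*(-7 + 8)) = (-2 - 14)*(-11*1) = -16*(-11) = 176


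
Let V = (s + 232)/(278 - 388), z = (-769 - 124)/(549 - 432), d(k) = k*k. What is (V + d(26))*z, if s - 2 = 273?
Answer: -5073133/990 ≈ -5124.4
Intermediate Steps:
d(k) = k²
s = 275 (s = 2 + 273 = 275)
z = -893/117 ≈ -7.6325
V = -507/110 (V = (275 + 232)/(278 - 388) = 507/(-110) = 507*(-1/110) = -507/110 ≈ -4.6091)
(V + d(26))*z = (-507/110 + 26²)*(-893/117) = (-507/110 + 676)*(-893/117) = (73853/110)*(-893/117) = -5073133/990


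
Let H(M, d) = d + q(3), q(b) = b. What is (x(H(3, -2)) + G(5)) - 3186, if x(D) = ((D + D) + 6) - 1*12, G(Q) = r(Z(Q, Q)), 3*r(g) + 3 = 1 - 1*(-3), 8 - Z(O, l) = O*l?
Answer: -9569/3 ≈ -3189.7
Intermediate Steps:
Z(O, l) = 8 - O*l
H(M, d) = 3 + d (H(M, d) = d + 3 = 3 + d)
r(g) = 1/3 (r(g) = -1 + (1 - 1*(-3))/3 = -1 + (1 + 3)/3 = -1 + (1/3)*4 = -1 + 4/3 = 1/3)
G(Q) = 1/3
x(D) = -6 + 2*D (x(D) = (2*D + 6) - 12 = (6 + 2*D) - 12 = -6 + 2*D)
(x(H(3, -2)) + G(5)) - 3186 = ((-6 + 2*(3 - 2)) + 1/3) - 3186 = ((-6 + 2*1) + 1/3) - 3186 = ((-6 + 2) + 1/3) - 3186 = (-4 + 1/3) - 3186 = -11/3 - 3186 = -9569/3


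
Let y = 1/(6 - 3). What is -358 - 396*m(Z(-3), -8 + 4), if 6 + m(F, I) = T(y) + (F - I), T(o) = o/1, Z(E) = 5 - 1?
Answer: -1282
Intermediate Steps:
Z(E) = 4
y = 1/3 ≈ 0.33333
T(o) = o (T(o) = o*1 = o)
m(F, I) = -17/3 + F - I (m(F, I) = -6 + (1/3 + (F - I)) = -6 + (1/3 + F - I) = -17/3 + F - I)
-358 - 396*m(Z(-3), -8 + 4) = -358 - 396*(-17/3 + 4 - (-8 + 4)) = -358 - 396*(-17/3 + 4 - 1*(-4)) = -358 - 396*(-17/3 + 4 + 4) = -358 - 396*7/3 = -358 - 924 = -1282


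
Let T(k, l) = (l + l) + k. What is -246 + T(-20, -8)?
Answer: -282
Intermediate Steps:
T(k, l) = k + 2*l (T(k, l) = 2*l + k = k + 2*l)
-246 + T(-20, -8) = -246 + (-20 + 2*(-8)) = -246 + (-20 - 16) = -246 - 36 = -282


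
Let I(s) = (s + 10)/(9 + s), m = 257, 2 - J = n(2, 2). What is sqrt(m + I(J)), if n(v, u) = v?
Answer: sqrt(2323)/3 ≈ 16.066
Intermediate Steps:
J = 0 (J = 2 - 1*2 = 2 - 2 = 0)
I(s) = (10 + s)/(9 + s)
sqrt(m + I(J)) = sqrt(257 + (10 + 0)/(9 + 0)) = sqrt(257 + 10/9) = sqrt(2323/9) = sqrt(2323)/3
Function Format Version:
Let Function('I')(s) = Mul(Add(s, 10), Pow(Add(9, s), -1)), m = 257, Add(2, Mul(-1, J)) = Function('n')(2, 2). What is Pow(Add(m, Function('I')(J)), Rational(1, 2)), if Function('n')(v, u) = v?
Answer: Mul(Rational(1, 3), Pow(2323, Rational(1, 2))) ≈ 16.066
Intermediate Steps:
J = 0 (J = Add(2, Mul(-1, 2)) = Add(2, -2) = 0)
Function('I')(s) = Mul(Pow(Add(9, s), -1), Add(10, s)) (Function('I')(s) = Mul(Add(10, s), Pow(Add(9, s), -1)) = Mul(Pow(Add(9, s), -1), Add(10, s)))
Pow(Add(m, Function('I')(J)), Rational(1, 2)) = Pow(Add(257, Mul(Pow(Add(9, 0), -1), Add(10, 0))), Rational(1, 2)) = Pow(Add(257, Mul(Pow(9, -1), 10)), Rational(1, 2)) = Pow(Add(257, Mul(Rational(1, 9), 10)), Rational(1, 2)) = Pow(Add(257, Rational(10, 9)), Rational(1, 2)) = Pow(Rational(2323, 9), Rational(1, 2)) = Mul(Rational(1, 3), Pow(2323, Rational(1, 2)))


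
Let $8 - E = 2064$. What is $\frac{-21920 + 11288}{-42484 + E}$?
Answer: $\frac{2658}{11135} \approx 0.23871$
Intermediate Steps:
$E = -2056$ ($E = 8 - 2064 = -2056$)
$\frac{-21920 + 11288}{-42484 + E} = \frac{-21920 + 11288}{-42484 - 2056} = - \frac{10632}{-44540} = \left(-10632\right) \left(- \frac{1}{44540}\right) = \frac{2658}{11135}$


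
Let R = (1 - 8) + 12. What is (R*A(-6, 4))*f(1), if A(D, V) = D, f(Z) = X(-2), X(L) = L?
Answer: 60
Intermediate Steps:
f(Z) = -2
R = 5 (R = -7 + 12 = 5)
(R*A(-6, 4))*f(1) = (5*(-6))*(-2) = -30*(-2) = 60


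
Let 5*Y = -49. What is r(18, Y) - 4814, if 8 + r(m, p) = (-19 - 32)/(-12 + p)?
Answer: -525343/109 ≈ -4819.7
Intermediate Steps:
Y = -49/5 (Y = (⅕)*(-49) = -49/5 ≈ -9.8000)
r(m, p) = -8 - 51/(-12 + p) (r(m, p) = -8 + (-19 - 32)/(-12 + p) = -8 - 51/(-12 + p))
r(18, Y) - 4814 = (45 - 8*(-49/5))/(-12 - 49/5) - 4814 = (45 + 392/5)/(-109/5) - 4814 = -5/109*617/5 - 4814 = -617/109 - 4814 = -525343/109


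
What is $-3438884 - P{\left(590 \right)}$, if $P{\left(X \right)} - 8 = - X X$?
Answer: $-3090792$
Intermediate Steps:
$P{\left(X \right)} = 8 - X^{2}$ ($P{\left(X \right)} = 8 - X X = 8 - X^{2}$)
$-3438884 - P{\left(590 \right)} = -3438884 - \left(8 - 590^{2}\right) = -3438884 - \left(8 - 348100\right) = -3438884 - -348092 = -3438884 + 348092 = -3090792$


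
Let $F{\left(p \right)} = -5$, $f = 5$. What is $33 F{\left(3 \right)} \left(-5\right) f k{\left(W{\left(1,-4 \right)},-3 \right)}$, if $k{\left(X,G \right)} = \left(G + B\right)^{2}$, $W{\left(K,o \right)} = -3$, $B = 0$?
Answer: $37125$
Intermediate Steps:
$k{\left(X,G \right)} = G^{2}$ ($k{\left(X,G \right)} = \left(G + 0\right)^{2} = G^{2}$)
$33 F{\left(3 \right)} \left(-5\right) f k{\left(W{\left(1,-4 \right)},-3 \right)} = 33 \left(-5\right) \left(-5\right) 5 \left(-3\right)^{2} = 33 \cdot 25 \cdot 5 \cdot 9 = 33 \cdot 125 \cdot 9 = 4125 \cdot 9 = 37125$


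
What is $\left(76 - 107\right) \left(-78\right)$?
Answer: $2418$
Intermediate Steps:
$\left(76 - 107\right) \left(-78\right) = \left(-31\right) \left(-78\right) = 2418$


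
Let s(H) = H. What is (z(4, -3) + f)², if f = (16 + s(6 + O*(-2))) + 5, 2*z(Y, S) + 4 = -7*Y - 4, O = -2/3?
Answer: 961/9 ≈ 106.78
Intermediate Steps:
O = -⅔ (O = -2*⅓ = -⅔ ≈ -0.66667)
z(Y, S) = -4 - 7*Y/2 (z(Y, S) = -2 + (-7*Y - 4)/2 = -2 + (-4 - 7*Y)/2 = -2 + (-2 - 7*Y/2) = -4 - 7*Y/2)
f = 85/3 (f = (16 + (6 - ⅔*(-2))) + 5 = (16 + (6 + 4/3)) + 5 = (16 + 22/3) + 5 = 70/3 + 5 = 85/3 ≈ 28.333)
(z(4, -3) + f)² = ((-4 - 7/2*4) + 85/3)² = ((-4 - 14) + 85/3)² = (-18 + 85/3)² = (31/3)² = 961/9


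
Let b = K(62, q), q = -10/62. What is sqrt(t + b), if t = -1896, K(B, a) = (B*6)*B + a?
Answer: sqrt(20342293)/31 ≈ 145.49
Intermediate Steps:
q = -5/31 (q = -10*1/62 = -5/31 ≈ -0.16129)
K(B, a) = a + 6*B**2 (K(B, a) = (6*B)*B + a = 6*B**2 + a = a + 6*B**2)
b = 714979/31 (b = -5/31 + 6*62**2 = -5/31 + 6*3844 = -5/31 + 23064 = 714979/31 ≈ 23064.)
sqrt(t + b) = sqrt(-1896 + 714979/31) = sqrt(656203/31) = sqrt(20342293)/31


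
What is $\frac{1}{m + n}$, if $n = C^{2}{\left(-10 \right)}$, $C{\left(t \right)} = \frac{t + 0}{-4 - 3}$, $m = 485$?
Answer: $\frac{49}{23865} \approx 0.0020532$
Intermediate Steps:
$C{\left(t \right)} = - \frac{t}{7}$ ($C{\left(t \right)} = \frac{t}{-7} = t \left(- \frac{1}{7}\right) = - \frac{t}{7}$)
$n = \frac{100}{49}$ ($n = \left(\left(- \frac{1}{7}\right) \left(-10\right)\right)^{2} = \left(\frac{10}{7}\right)^{2} = \frac{100}{49} \approx 2.0408$)
$\frac{1}{m + n} = \frac{1}{485 + \frac{100}{49}} = \frac{1}{\frac{23865}{49}} = \frac{49}{23865}$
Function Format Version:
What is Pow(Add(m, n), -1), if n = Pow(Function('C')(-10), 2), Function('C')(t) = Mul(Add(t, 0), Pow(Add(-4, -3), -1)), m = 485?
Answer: Rational(49, 23865) ≈ 0.0020532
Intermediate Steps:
Function('C')(t) = Mul(Rational(-1, 7), t) (Function('C')(t) = Mul(t, Pow(-7, -1)) = Mul(t, Rational(-1, 7)) = Mul(Rational(-1, 7), t))
n = Rational(100, 49) (n = Pow(Mul(Rational(-1, 7), -10), 2) = Pow(Rational(10, 7), 2) = Rational(100, 49) ≈ 2.0408)
Pow(Add(m, n), -1) = Pow(Add(485, Rational(100, 49)), -1) = Pow(Rational(23865, 49), -1) = Rational(49, 23865)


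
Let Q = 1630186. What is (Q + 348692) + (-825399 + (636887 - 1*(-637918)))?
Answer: 2428284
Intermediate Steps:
(Q + 348692) + (-825399 + (636887 - 1*(-637918))) = (1630186 + 348692) + (-825399 + (636887 - 1*(-637918))) = 1978878 + (-825399 + (636887 + 637918)) = 1978878 + (-825399 + 1274805) = 1978878 + 449406 = 2428284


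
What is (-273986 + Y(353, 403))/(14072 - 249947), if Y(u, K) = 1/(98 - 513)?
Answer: 37901397/32629375 ≈ 1.1616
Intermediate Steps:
Y(u, K) = -1/415 (Y(u, K) = 1/(-415) = -1/415)
(-273986 + Y(353, 403))/(14072 - 249947) = (-273986 - 1/415)/(14072 - 249947) = -113704191/415/(-235875) = -113704191/415*(-1/235875) = 37901397/32629375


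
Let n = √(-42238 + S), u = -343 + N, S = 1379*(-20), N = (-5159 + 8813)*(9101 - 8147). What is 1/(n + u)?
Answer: 497939/1735602744021 - I*√69818/12149219208147 ≈ 2.869e-7 - 2.1749e-11*I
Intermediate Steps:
N = 3485916 (N = 3654*954 = 3485916)
S = -27580
u = 3485573 (u = -343 + 3485916 = 3485573)
n = I*√69818 (n = √(-42238 - 27580) = √(-69818) = I*√69818 ≈ 264.23*I)
1/(n + u) = 1/(I*√69818 + 3485573) = 1/(3485573 + I*√69818)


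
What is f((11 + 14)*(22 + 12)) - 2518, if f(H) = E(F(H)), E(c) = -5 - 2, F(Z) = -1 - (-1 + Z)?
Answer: -2525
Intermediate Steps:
F(Z) = -Z (F(Z) = -1 + (1 - Z) = -Z)
E(c) = -7
f(H) = -7
f((11 + 14)*(22 + 12)) - 2518 = -7 - 2518 = -2525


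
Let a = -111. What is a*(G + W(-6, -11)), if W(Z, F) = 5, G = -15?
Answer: 1110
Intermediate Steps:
a*(G + W(-6, -11)) = -111*(-15 + 5) = -111*(-10) = 1110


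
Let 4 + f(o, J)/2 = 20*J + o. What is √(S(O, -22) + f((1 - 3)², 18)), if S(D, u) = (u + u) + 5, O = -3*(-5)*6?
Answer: √681 ≈ 26.096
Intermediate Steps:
f(o, J) = -8 + 2*o + 40*J (f(o, J) = -8 + 2*(20*J + o) = -8 + 2*(o + 20*J) = -8 + (2*o + 40*J) = -8 + 2*o + 40*J)
O = 90 (O = 15*6 = 90)
S(D, u) = 5 + 2*u (S(D, u) = 2*u + 5 = 5 + 2*u)
√(S(O, -22) + f((1 - 3)², 18)) = √((5 + 2*(-22)) + (-8 + 2*(1 - 3)² + 40*18)) = √((5 - 44) + (-8 + 2*(-2)² + 720)) = √(-39 + (-8 + 2*4 + 720)) = √(-39 + (-8 + 8 + 720)) = √(-39 + 720) = √681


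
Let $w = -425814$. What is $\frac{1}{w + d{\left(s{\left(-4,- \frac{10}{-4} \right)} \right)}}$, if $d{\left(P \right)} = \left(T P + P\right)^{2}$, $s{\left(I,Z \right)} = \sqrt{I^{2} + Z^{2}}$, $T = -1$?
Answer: $- \frac{1}{425814} \approx -2.3484 \cdot 10^{-6}$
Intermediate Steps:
$d{\left(P \right)} = 0$ ($d{\left(P \right)} = \left(- P + P\right)^{2} = 0^{2} = 0$)
$\frac{1}{w + d{\left(s{\left(-4,- \frac{10}{-4} \right)} \right)}} = \frac{1}{-425814 + 0} = \frac{1}{-425814} = - \frac{1}{425814}$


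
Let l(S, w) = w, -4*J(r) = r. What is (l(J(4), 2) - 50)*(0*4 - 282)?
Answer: 13536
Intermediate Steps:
J(r) = -r/4
(l(J(4), 2) - 50)*(0*4 - 282) = (2 - 50)*(0*4 - 282) = -48*(0 - 282) = -48*(-282) = 13536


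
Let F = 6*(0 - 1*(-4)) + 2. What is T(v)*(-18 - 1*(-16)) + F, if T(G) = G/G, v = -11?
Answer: 24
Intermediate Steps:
T(G) = 1
F = 26 (F = 6*(0 + 4) + 2 = 6*4 + 2 = 24 + 2 = 26)
T(v)*(-18 - 1*(-16)) + F = 1*(-18 - 1*(-16)) + 26 = 1*(-18 + 16) + 26 = 1*(-2) + 26 = -2 + 26 = 24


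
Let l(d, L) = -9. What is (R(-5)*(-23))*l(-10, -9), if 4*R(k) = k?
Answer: -1035/4 ≈ -258.75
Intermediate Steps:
R(k) = k/4
(R(-5)*(-23))*l(-10, -9) = (((1/4)*(-5))*(-23))*(-9) = -5/4*(-23)*(-9) = (115/4)*(-9) = -1035/4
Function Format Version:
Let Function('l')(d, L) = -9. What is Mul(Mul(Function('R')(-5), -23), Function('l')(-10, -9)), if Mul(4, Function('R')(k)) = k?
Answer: Rational(-1035, 4) ≈ -258.75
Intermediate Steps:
Function('R')(k) = Mul(Rational(1, 4), k)
Mul(Mul(Function('R')(-5), -23), Function('l')(-10, -9)) = Mul(Mul(Mul(Rational(1, 4), -5), -23), -9) = Mul(Mul(Rational(-5, 4), -23), -9) = Mul(Rational(115, 4), -9) = Rational(-1035, 4)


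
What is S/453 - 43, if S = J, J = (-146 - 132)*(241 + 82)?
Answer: -109273/453 ≈ -241.22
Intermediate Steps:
J = -89794 (J = -278*323 = -89794)
S = -89794
S/453 - 43 = -89794/453 - 43 = -109273/453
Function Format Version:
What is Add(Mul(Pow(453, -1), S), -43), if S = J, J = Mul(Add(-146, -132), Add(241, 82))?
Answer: Rational(-109273, 453) ≈ -241.22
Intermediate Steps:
J = -89794 (J = Mul(-278, 323) = -89794)
S = -89794
Add(Mul(Pow(453, -1), S), -43) = Add(Mul(Pow(453, -1), -89794), -43) = Add(Mul(Rational(1, 453), -89794), -43) = Add(Rational(-89794, 453), -43) = Rational(-109273, 453)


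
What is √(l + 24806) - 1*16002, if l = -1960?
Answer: -16002 + √22846 ≈ -15851.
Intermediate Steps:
√(l + 24806) - 1*16002 = √(-1960 + 24806) - 1*16002 = √22846 - 16002 = -16002 + √22846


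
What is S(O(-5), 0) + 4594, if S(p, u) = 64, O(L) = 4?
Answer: 4658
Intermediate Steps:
S(O(-5), 0) + 4594 = 64 + 4594 = 4658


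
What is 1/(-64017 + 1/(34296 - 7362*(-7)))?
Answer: -85830/5494579109 ≈ -1.5621e-5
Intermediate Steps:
1/(-64017 + 1/(34296 - 7362*(-7))) = 1/(-64017 + 1/(34296 + 51534)) = 1/(-64017 + 1/85830) = 1/(-5494579109/85830) = -85830/5494579109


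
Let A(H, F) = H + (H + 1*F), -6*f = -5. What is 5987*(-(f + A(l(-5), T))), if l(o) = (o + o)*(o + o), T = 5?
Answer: -7393945/6 ≈ -1.2323e+6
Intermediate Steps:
f = ⅚ (f = -⅙*(-5) = ⅚ ≈ 0.83333)
l(o) = 4*o² (l(o) = (2*o)*(2*o) = 4*o²)
A(H, F) = F + 2*H (A(H, F) = H + (H + F) = H + (F + H) = F + 2*H)
5987*(-(f + A(l(-5), T))) = 5987*(-(⅚ + (5 + 2*(4*(-5)²)))) = 5987*(-(⅚ + (5 + 2*(4*25)))) = 5987*(-(⅚ + (5 + 2*100))) = 5987*(-(⅚ + (5 + 200))) = 5987*(-(⅚ + 205)) = 5987*(-1*1235/6) = 5987*(-1235/6) = -7393945/6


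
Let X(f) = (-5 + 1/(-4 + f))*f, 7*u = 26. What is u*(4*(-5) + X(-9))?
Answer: 668/7 ≈ 95.429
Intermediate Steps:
u = 26/7 (u = (1/7)*26 = 26/7 ≈ 3.7143)
X(f) = f*(-5 + 1/(-4 + f))
u*(4*(-5) + X(-9)) = 26*(4*(-5) - 9*(21 - 5*(-9))/(-4 - 9))/7 = 26*(-20 - 9*(21 + 45)/(-13))/7 = 26*(-20 - 9*(-1/13)*66)/7 = 26*(-20 + 594/13)/7 = (26/7)*(334/13) = 668/7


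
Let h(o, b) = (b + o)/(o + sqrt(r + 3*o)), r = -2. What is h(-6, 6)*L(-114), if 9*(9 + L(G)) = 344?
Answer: 0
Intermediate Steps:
L(G) = 263/9 (L(G) = -9 + (1/9)*344 = -9 + 344/9 = 263/9)
h(o, b) = (b + o)/(o + sqrt(-2 + 3*o))
h(-6, 6)*L(-114) = ((6 - 6)/(-6 + sqrt(-2 + 3*(-6))))*(263/9) = (0/(-6 + sqrt(-2 - 18)))*(263/9) = (0/(-6 + sqrt(-20)))*(263/9) = (0/(-6 + 2*I*sqrt(5)))*(263/9) = 0*(263/9) = 0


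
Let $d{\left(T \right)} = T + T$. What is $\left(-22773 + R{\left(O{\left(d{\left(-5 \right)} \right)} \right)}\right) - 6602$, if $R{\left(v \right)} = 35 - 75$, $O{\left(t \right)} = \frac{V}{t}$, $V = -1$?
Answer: $-29415$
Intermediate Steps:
$d{\left(T \right)} = 2 T$
$O{\left(t \right)} = - \frac{1}{t}$
$R{\left(v \right)} = -40$ ($R{\left(v \right)} = 35 - 75 = -40$)
$\left(-22773 + R{\left(O{\left(d{\left(-5 \right)} \right)} \right)}\right) - 6602 = \left(-22773 - 40\right) - 6602 = -22813 - 6602 = -29415$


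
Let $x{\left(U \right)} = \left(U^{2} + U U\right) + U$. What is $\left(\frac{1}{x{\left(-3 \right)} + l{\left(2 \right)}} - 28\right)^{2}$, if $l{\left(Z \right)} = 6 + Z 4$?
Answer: $\frac{657721}{841} \approx 782.07$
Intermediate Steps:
$l{\left(Z \right)} = 6 + 4 Z$
$x{\left(U \right)} = U + 2 U^{2}$ ($x{\left(U \right)} = \left(U^{2} + U^{2}\right) + U = 2 U^{2} + U = U + 2 U^{2}$)
$\left(\frac{1}{x{\left(-3 \right)} + l{\left(2 \right)}} - 28\right)^{2} = \left(\frac{1}{- 3 \left(1 + 2 \left(-3\right)\right) + \left(6 + 4 \cdot 2\right)} - 28\right)^{2} = \left(\frac{1}{- 3 \left(1 - 6\right) + \left(6 + 8\right)} - 28\right)^{2} = \left(\frac{1}{\left(-3\right) \left(-5\right) + 14} - 28\right)^{2} = \left(\frac{1}{15 + 14} - 28\right)^{2} = \left(\frac{1}{29} - 28\right)^{2} = \left(- \frac{811}{29}\right)^{2} = \frac{657721}{841}$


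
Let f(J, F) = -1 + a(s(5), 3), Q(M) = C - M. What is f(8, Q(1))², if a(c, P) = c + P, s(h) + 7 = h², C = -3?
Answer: 400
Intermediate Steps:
s(h) = -7 + h²
Q(M) = -3 - M
a(c, P) = P + c
f(J, F) = 20 (f(J, F) = -1 + (3 + (-7 + 5²)) = -1 + (3 + (-7 + 25)) = -1 + (3 + 18) = -1 + 21 = 20)
f(8, Q(1))² = 20² = 400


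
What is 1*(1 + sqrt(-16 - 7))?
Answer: 1 + I*sqrt(23) ≈ 1.0 + 4.7958*I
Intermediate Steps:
1*(1 + sqrt(-16 - 7)) = 1*(1 + sqrt(-23)) = 1*(1 + I*sqrt(23)) = 1 + I*sqrt(23)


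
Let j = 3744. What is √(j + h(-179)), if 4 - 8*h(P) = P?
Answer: 7*√1230/4 ≈ 61.375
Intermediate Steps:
h(P) = ½ - P/8
√(j + h(-179)) = √(3744 + (½ - ⅛*(-179))) = √(3744 + (½ + 179/8)) = √(3744 + 183/8) = √(30135/8) = 7*√1230/4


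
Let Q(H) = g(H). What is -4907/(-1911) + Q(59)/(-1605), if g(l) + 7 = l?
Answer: 370303/146055 ≈ 2.5354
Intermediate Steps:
g(l) = -7 + l
Q(H) = -7 + H
-4907/(-1911) + Q(59)/(-1605) = -4907/(-1911) + (-7 + 59)/(-1605) = -4907*(-1/1911) + 52*(-1/1605) = 701/273 - 52/1605 = 370303/146055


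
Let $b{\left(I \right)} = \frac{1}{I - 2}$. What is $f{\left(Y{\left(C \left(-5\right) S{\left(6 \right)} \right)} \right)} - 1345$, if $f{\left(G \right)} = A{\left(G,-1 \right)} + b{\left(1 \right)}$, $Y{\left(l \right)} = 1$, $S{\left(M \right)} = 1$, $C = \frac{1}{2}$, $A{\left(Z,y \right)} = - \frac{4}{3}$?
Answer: $- \frac{4042}{3} \approx -1347.3$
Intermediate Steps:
$A{\left(Z,y \right)} = - \frac{4}{3}$ ($A{\left(Z,y \right)} = \left(-4\right) \frac{1}{3} = - \frac{4}{3}$)
$C = \frac{1}{2} \approx 0.5$
$b{\left(I \right)} = \frac{1}{-2 + I}$
$f{\left(G \right)} = - \frac{7}{3}$ ($f{\left(G \right)} = - \frac{4}{3} + \frac{1}{-2 + 1} = - \frac{4}{3} + \frac{1}{-1} = - \frac{4}{3} - 1 = - \frac{7}{3}$)
$f{\left(Y{\left(C \left(-5\right) S{\left(6 \right)} \right)} \right)} - 1345 = - \frac{7}{3} - 1345 = - \frac{4042}{3}$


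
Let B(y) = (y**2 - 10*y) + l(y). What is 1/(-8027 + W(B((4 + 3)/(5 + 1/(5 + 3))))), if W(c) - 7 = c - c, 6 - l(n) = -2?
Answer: -1/8020 ≈ -0.00012469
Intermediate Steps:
l(n) = 8 (l(n) = 6 - 1*(-2) = 6 + 2 = 8)
B(y) = 8 + y**2 - 10*y (B(y) = (y**2 - 10*y) + 8 = 8 + y**2 - 10*y)
W(c) = 7 (W(c) = 7 + (c - c) = 7 + 0 = 7)
1/(-8027 + W(B((4 + 3)/(5 + 1/(5 + 3))))) = 1/(-8027 + 7) = 1/(-8020) = -1/8020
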